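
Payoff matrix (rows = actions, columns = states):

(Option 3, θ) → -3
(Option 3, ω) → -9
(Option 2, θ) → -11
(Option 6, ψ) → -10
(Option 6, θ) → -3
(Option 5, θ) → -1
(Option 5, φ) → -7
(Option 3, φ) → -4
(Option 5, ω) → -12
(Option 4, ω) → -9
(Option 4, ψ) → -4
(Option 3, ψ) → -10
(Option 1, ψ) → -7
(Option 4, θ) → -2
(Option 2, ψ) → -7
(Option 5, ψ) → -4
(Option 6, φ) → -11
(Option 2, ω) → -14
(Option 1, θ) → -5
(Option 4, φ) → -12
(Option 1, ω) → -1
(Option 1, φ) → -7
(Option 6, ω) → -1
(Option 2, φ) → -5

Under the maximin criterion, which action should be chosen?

Option 1

Row minima: Option 1=-7, Option 2=-14, Option 3=-10, Option 4=-12, Option 5=-12, Option 6=-11
Best worst-case = -7 → Option 1.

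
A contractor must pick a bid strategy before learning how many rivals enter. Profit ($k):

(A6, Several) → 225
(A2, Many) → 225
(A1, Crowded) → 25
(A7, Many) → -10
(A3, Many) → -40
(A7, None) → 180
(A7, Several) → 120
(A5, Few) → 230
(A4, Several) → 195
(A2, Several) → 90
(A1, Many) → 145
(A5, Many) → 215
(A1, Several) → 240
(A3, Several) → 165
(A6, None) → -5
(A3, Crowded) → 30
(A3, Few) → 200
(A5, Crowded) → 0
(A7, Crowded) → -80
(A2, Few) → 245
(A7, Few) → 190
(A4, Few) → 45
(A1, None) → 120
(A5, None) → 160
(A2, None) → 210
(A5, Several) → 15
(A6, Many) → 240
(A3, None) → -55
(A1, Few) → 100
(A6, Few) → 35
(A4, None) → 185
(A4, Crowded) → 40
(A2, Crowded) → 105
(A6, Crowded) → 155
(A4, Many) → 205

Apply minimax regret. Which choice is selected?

A1

Column bests: None=210, Few=245, Several=240, Many=240, Crowded=155.
A1 regrets: 90, 145, 0, 95, 130 → max 145
A2 regrets: 0, 0, 150, 15, 50 → max 150
A3 regrets: 265, 45, 75, 280, 125 → max 280
A4 regrets: 25, 200, 45, 35, 115 → max 200
A5 regrets: 50, 15, 225, 25, 155 → max 225
A6 regrets: 215, 210, 15, 0, 0 → max 215
A7 regrets: 30, 55, 120, 250, 235 → max 250
Smallest max regret = 145 → A1.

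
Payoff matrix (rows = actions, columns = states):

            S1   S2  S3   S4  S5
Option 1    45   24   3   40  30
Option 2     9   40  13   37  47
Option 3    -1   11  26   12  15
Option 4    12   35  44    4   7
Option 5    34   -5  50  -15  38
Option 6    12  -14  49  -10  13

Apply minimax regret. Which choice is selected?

Column bests: S1=45, S2=40, S3=50, S4=40, S5=47.
Option 1 regrets: 0, 16, 47, 0, 17 → max 47
Option 2 regrets: 36, 0, 37, 3, 0 → max 37
Option 3 regrets: 46, 29, 24, 28, 32 → max 46
Option 4 regrets: 33, 5, 6, 36, 40 → max 40
Option 5 regrets: 11, 45, 0, 55, 9 → max 55
Option 6 regrets: 33, 54, 1, 50, 34 → max 54
Smallest max regret = 37 → Option 2.

Option 2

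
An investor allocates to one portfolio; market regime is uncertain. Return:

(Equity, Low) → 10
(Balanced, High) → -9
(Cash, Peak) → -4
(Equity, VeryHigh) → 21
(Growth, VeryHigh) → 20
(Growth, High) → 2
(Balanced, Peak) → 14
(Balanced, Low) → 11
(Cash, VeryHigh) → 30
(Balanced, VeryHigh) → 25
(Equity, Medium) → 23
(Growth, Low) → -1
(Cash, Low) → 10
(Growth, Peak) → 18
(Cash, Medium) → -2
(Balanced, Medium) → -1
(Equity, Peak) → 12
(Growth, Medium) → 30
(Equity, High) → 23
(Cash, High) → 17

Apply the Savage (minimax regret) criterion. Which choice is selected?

Column bests: Low=11, Medium=30, High=23, VeryHigh=30, Peak=18.
Growth regrets: 12, 0, 21, 10, 0 → max 21
Equity regrets: 1, 7, 0, 9, 6 → max 9
Cash regrets: 1, 32, 6, 0, 22 → max 32
Balanced regrets: 0, 31, 32, 5, 4 → max 32
Smallest max regret = 9 → Equity.

Equity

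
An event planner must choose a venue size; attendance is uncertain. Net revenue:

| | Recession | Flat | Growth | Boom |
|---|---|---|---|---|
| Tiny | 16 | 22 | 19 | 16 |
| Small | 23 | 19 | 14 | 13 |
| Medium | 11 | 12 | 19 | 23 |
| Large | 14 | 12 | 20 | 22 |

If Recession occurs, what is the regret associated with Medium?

Best payoff under Recession is 23.
Regret = 23 − 11 = 12.

12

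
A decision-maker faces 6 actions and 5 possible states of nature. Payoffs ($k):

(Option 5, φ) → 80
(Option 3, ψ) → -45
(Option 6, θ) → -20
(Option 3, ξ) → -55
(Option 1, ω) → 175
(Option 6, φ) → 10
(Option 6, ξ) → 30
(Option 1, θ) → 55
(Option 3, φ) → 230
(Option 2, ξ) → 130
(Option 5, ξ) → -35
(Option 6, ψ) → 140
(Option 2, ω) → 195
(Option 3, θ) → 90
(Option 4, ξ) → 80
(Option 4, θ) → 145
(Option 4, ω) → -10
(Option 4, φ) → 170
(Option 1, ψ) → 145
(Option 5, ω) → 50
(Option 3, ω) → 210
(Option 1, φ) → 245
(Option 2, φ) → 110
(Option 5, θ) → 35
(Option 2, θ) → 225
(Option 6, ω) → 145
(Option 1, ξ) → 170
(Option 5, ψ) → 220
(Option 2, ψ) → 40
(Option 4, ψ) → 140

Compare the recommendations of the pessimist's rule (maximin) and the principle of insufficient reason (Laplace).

maximin → Option 1; laplace → Option 1 (agree)

Row minima: Option 1=55, Option 2=40, Option 3=-55, Option 4=-10, Option 5=-35, Option 6=-20
Best worst-case = 55 → Option 1.
Row averages: Option 1=158, Option 2=140, Option 3=86, Option 4=105, Option 5=70, Option 6=61
Highest average = 158 → Option 1.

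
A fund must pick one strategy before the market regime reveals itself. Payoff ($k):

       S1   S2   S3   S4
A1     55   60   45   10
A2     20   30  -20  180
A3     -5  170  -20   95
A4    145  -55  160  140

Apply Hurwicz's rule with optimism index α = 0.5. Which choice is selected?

A1: 0.5·60 + 0.5·10 = 35
A2: 0.5·180 + 0.5·(-20) = 80
A3: 0.5·170 + 0.5·(-20) = 75
A4: 0.5·160 + 0.5·(-55) = 52.5
Highest Hurwicz score = 80 → A2.

A2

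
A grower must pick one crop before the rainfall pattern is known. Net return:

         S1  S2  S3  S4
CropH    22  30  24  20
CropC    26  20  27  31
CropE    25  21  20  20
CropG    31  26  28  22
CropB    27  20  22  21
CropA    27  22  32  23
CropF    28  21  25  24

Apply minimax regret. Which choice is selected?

Column bests: S1=31, S2=30, S3=32, S4=31.
CropH regrets: 9, 0, 8, 11 → max 11
CropC regrets: 5, 10, 5, 0 → max 10
CropE regrets: 6, 9, 12, 11 → max 12
CropG regrets: 0, 4, 4, 9 → max 9
CropB regrets: 4, 10, 10, 10 → max 10
CropA regrets: 4, 8, 0, 8 → max 8
CropF regrets: 3, 9, 7, 7 → max 9
Smallest max regret = 8 → CropA.

CropA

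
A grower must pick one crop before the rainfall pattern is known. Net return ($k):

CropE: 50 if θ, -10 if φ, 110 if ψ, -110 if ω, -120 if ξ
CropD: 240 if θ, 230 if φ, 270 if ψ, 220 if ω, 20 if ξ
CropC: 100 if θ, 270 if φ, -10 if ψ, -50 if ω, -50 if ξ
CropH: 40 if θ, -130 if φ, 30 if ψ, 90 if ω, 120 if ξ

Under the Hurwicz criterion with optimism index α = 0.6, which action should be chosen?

CropE: 0.6·110 + 0.4·(-120) = 18
CropD: 0.6·270 + 0.4·20 = 170
CropC: 0.6·270 + 0.4·(-50) = 142
CropH: 0.6·120 + 0.4·(-130) = 20
Highest Hurwicz score = 170 → CropD.

CropD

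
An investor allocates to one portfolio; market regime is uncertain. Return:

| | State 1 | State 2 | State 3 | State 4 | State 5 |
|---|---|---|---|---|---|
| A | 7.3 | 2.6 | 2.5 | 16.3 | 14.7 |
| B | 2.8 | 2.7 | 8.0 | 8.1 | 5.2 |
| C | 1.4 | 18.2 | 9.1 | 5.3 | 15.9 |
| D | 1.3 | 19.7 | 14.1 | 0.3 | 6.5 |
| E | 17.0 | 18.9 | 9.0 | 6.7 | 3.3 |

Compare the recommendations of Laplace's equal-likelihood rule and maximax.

laplace → E; maximax → D (disagree)

Row averages: A=8.68, B=5.36, C=9.98, D=8.38, E=10.98
Highest average = 10.98 → E.
Row maxima: A=16.3, B=8.1, C=18.2, D=19.7, E=18.9
Best best-case = 19.7 → D.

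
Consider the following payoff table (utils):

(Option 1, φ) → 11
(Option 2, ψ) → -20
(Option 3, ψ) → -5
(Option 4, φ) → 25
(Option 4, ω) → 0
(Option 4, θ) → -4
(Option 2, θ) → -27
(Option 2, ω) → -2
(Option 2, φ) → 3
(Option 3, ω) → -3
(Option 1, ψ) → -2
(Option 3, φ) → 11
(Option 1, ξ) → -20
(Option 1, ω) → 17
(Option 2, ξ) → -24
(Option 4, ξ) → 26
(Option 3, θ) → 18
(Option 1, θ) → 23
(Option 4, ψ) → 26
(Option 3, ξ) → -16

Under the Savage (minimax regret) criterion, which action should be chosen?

Column bests: θ=23, φ=25, ψ=26, ω=17, ξ=26.
Option 1 regrets: 0, 14, 28, 0, 46 → max 46
Option 2 regrets: 50, 22, 46, 19, 50 → max 50
Option 3 regrets: 5, 14, 31, 20, 42 → max 42
Option 4 regrets: 27, 0, 0, 17, 0 → max 27
Smallest max regret = 27 → Option 4.

Option 4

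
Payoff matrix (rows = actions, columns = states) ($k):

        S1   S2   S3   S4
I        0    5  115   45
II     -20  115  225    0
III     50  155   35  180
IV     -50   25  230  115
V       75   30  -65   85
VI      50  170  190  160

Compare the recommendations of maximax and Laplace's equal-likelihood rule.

maximax → IV; laplace → VI (disagree)

Row maxima: I=115, II=225, III=180, IV=230, V=85, VI=190
Best best-case = 230 → IV.
Row averages: I=41.25, II=80, III=105, IV=80, V=31.25, VI=142.5
Highest average = 142.5 → VI.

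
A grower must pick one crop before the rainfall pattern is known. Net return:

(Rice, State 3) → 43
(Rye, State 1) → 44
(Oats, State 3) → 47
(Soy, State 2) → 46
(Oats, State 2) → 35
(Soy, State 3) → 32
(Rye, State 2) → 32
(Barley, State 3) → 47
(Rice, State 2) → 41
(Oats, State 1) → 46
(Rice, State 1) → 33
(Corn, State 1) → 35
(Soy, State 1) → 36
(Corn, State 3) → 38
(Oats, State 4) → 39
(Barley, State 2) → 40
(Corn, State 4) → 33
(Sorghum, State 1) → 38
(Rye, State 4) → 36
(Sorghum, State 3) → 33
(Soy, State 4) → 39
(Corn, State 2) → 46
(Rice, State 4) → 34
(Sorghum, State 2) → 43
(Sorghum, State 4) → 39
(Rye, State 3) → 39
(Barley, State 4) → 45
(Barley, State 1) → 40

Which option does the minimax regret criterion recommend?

Column bests: State 1=46, State 2=46, State 3=47, State 4=45.
Barley regrets: 6, 6, 0, 0 → max 6
Corn regrets: 11, 0, 9, 12 → max 12
Rye regrets: 2, 14, 8, 9 → max 14
Soy regrets: 10, 0, 15, 6 → max 15
Oats regrets: 0, 11, 0, 6 → max 11
Rice regrets: 13, 5, 4, 11 → max 13
Sorghum regrets: 8, 3, 14, 6 → max 14
Smallest max regret = 6 → Barley.

Barley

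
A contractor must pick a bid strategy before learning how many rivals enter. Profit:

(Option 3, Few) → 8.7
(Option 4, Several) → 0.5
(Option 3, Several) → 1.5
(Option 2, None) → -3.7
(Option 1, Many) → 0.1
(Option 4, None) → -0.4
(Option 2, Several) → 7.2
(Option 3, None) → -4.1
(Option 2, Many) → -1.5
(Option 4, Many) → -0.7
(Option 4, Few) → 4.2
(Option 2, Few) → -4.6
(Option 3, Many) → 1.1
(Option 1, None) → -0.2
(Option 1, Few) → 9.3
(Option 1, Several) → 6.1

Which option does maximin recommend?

Row minima: Option 1=-0.2, Option 2=-4.6, Option 3=-4.1, Option 4=-0.7
Best worst-case = -0.2 → Option 1.

Option 1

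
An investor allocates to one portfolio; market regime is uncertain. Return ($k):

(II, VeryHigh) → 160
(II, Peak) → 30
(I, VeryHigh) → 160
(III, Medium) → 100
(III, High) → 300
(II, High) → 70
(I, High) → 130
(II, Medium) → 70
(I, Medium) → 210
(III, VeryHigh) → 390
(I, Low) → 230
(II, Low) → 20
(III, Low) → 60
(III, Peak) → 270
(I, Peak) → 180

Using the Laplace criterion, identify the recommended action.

Row averages: I=182, II=70, III=224
Highest average = 224 → III.

III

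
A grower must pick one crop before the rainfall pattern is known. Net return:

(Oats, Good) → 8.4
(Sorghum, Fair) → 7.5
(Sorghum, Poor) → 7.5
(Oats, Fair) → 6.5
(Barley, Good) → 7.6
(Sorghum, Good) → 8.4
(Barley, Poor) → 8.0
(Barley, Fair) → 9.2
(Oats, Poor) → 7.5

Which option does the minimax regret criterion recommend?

Barley

Column bests: Poor=8.0, Fair=9.2, Good=8.4.
Oats regrets: 0.5, 2.7, 0.0 → max 2.7
Sorghum regrets: 0.5, 1.7, 0.0 → max 1.7
Barley regrets: 0.0, 0.0, 0.8 → max 0.8
Smallest max regret = 0.8 → Barley.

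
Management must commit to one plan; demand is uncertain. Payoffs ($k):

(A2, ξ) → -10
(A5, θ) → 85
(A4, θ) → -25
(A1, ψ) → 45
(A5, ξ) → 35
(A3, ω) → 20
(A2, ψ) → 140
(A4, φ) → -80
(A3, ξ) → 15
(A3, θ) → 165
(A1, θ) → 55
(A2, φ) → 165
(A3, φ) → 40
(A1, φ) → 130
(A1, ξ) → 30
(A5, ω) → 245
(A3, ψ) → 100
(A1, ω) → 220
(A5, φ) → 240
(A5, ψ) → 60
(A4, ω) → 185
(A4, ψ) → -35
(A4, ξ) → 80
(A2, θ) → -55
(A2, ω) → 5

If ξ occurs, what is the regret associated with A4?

0

Best payoff under ξ is 80.
Regret = 80 − 80 = 0.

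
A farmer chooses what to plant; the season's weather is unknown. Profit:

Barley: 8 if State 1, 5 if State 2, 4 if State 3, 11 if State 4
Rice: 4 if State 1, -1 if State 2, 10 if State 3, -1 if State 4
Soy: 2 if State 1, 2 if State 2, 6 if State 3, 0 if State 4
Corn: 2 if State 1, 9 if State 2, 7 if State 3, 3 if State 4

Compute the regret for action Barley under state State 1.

0

Best payoff under State 1 is 8.
Regret = 8 − 8 = 0.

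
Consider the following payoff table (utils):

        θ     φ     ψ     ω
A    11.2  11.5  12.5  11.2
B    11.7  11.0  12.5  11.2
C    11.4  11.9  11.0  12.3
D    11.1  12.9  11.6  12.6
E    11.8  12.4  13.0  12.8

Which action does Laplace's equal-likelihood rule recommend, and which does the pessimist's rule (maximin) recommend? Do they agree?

Row averages: A=11.6, B=11.6, C=11.65, D=12.05, E=12.5
Highest average = 12.5 → E.
Row minima: A=11.2, B=11.0, C=11.0, D=11.1, E=11.8
Best worst-case = 11.8 → E.

laplace → E; maximin → E (agree)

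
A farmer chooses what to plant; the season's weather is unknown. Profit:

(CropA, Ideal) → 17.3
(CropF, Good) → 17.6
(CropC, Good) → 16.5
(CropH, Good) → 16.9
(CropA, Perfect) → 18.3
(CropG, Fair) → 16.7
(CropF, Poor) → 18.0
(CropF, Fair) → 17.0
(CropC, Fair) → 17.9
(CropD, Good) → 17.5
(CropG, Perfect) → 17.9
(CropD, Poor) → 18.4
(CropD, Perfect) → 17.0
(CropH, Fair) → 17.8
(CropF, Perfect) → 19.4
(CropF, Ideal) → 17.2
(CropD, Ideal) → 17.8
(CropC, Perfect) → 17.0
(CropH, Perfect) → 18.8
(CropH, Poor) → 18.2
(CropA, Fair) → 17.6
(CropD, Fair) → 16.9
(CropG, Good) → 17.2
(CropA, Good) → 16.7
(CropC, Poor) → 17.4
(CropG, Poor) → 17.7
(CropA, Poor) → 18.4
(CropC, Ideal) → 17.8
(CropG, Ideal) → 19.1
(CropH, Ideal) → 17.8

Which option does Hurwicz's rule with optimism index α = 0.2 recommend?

CropF

CropH: 0.2·18.8 + 0.8·16.9 = 17.28
CropF: 0.2·19.4 + 0.8·17.0 = 17.48
CropA: 0.2·18.4 + 0.8·16.7 = 17.04
CropC: 0.2·17.9 + 0.8·16.5 = 16.78
CropG: 0.2·19.1 + 0.8·16.7 = 17.18
CropD: 0.2·18.4 + 0.8·16.9 = 17.2
Highest Hurwicz score = 17.48 → CropF.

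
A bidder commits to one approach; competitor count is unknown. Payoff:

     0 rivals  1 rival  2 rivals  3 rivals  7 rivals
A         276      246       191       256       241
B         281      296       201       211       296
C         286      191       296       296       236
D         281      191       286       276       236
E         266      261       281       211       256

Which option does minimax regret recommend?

Column bests: 0 rivals=286, 1 rival=296, 2 rivals=296, 3 rivals=296, 7 rivals=296.
A regrets: 10, 50, 105, 40, 55 → max 105
B regrets: 5, 0, 95, 85, 0 → max 95
C regrets: 0, 105, 0, 0, 60 → max 105
D regrets: 5, 105, 10, 20, 60 → max 105
E regrets: 20, 35, 15, 85, 40 → max 85
Smallest max regret = 85 → E.

E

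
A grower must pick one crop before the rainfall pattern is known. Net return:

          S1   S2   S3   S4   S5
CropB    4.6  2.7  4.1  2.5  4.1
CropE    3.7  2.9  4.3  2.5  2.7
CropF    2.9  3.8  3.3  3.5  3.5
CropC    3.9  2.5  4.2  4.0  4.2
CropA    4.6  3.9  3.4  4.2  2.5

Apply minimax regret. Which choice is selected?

CropC

Column bests: S1=4.6, S2=3.9, S3=4.3, S4=4.2, S5=4.2.
CropB regrets: 0.0, 1.2, 0.2, 1.7, 0.1 → max 1.7
CropE regrets: 0.9, 1.0, 0.0, 1.7, 1.5 → max 1.7
CropF regrets: 1.7, 0.1, 1.0, 0.7, 0.7 → max 1.7
CropC regrets: 0.7, 1.4, 0.1, 0.2, 0.0 → max 1.4
CropA regrets: 0.0, 0.0, 0.9, 0.0, 1.7 → max 1.7
Smallest max regret = 1.4 → CropC.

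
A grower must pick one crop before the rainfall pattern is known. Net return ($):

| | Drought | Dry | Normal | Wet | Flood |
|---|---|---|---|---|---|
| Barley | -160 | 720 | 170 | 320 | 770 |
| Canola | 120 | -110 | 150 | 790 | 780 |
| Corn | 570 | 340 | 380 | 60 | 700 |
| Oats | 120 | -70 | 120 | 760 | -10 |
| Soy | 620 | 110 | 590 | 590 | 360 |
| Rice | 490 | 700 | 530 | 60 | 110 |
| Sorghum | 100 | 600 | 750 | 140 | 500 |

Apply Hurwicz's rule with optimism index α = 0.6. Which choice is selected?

Barley: 0.6·770 + 0.4·(-160) = 398
Canola: 0.6·790 + 0.4·(-110) = 430
Corn: 0.6·700 + 0.4·60 = 444
Oats: 0.6·760 + 0.4·(-70) = 428
Soy: 0.6·620 + 0.4·110 = 416
Rice: 0.6·700 + 0.4·60 = 444
Sorghum: 0.6·750 + 0.4·100 = 490
Highest Hurwicz score = 490 → Sorghum.

Sorghum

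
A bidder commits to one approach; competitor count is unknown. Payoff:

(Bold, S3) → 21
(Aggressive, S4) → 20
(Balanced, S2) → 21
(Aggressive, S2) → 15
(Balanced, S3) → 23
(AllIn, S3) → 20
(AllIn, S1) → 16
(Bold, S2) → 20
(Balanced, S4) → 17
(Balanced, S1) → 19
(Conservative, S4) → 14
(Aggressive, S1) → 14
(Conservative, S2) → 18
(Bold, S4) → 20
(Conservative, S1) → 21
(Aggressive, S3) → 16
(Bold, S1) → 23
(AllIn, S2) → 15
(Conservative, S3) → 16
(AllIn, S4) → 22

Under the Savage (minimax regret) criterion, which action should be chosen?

Column bests: S1=23, S2=21, S3=23, S4=22.
Conservative regrets: 2, 3, 7, 8 → max 8
Balanced regrets: 4, 0, 0, 5 → max 5
Aggressive regrets: 9, 6, 7, 2 → max 9
Bold regrets: 0, 1, 2, 2 → max 2
AllIn regrets: 7, 6, 3, 0 → max 7
Smallest max regret = 2 → Bold.

Bold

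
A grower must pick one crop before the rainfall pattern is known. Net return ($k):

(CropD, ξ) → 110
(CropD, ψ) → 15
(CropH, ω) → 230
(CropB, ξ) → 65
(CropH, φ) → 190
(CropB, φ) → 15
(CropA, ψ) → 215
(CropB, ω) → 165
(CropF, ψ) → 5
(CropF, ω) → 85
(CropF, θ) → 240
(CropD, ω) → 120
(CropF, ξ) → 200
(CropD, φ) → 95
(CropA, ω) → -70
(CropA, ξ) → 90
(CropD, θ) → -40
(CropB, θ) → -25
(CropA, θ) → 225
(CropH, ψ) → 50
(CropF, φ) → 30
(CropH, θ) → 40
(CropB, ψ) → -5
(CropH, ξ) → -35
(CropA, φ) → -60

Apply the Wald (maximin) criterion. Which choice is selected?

Row minima: CropA=-70, CropF=5, CropH=-35, CropB=-25, CropD=-40
Best worst-case = 5 → CropF.

CropF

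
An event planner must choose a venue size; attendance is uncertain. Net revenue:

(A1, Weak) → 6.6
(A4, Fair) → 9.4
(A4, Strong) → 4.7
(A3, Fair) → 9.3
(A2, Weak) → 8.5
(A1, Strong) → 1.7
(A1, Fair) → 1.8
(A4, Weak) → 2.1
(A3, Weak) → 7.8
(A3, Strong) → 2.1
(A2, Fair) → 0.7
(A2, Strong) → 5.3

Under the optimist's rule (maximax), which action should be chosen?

Row maxima: A1=6.6, A2=8.5, A3=9.3, A4=9.4
Best best-case = 9.4 → A4.

A4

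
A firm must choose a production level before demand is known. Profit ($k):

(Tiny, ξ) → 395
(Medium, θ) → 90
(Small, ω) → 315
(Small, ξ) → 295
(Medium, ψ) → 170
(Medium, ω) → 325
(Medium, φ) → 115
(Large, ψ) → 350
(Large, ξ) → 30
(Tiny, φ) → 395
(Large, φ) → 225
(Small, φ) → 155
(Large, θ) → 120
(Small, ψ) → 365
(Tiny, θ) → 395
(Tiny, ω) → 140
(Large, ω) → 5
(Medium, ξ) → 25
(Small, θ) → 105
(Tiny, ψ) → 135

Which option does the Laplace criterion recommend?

Tiny

Row averages: Tiny=292, Small=247, Medium=145, Large=146
Highest average = 292 → Tiny.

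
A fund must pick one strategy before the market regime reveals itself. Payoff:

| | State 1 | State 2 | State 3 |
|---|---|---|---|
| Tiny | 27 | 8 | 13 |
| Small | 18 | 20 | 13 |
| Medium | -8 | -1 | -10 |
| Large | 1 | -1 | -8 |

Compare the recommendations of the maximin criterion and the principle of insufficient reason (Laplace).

maximin → Small; laplace → Small (agree)

Row minima: Tiny=8, Small=13, Medium=-10, Large=-8
Best worst-case = 13 → Small.
Row averages: Tiny=16, Small=17, Medium=-19/3, Large=-8/3
Highest average = 17 → Small.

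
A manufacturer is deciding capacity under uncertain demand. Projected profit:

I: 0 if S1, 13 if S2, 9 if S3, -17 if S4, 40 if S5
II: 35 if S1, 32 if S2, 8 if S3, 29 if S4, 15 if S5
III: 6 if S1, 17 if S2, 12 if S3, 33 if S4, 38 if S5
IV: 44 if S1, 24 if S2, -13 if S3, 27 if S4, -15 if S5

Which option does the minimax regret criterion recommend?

Column bests: S1=44, S2=32, S3=12, S4=33, S5=40.
I regrets: 44, 19, 3, 50, 0 → max 50
II regrets: 9, 0, 4, 4, 25 → max 25
III regrets: 38, 15, 0, 0, 2 → max 38
IV regrets: 0, 8, 25, 6, 55 → max 55
Smallest max regret = 25 → II.

II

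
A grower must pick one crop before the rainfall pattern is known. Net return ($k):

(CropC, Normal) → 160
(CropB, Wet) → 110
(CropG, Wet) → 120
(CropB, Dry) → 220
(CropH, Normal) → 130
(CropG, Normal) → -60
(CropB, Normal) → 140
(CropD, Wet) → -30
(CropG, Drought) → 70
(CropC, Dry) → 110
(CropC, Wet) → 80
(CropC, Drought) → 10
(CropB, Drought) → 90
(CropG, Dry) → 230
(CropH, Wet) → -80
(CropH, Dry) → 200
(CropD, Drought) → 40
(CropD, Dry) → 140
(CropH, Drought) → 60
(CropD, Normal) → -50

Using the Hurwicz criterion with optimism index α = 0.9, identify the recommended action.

CropB

CropC: 0.9·160 + 0.1·10 = 145
CropB: 0.9·220 + 0.1·90 = 207
CropH: 0.9·200 + 0.1·(-80) = 172
CropD: 0.9·140 + 0.1·(-50) = 121
CropG: 0.9·230 + 0.1·(-60) = 201
Highest Hurwicz score = 207 → CropB.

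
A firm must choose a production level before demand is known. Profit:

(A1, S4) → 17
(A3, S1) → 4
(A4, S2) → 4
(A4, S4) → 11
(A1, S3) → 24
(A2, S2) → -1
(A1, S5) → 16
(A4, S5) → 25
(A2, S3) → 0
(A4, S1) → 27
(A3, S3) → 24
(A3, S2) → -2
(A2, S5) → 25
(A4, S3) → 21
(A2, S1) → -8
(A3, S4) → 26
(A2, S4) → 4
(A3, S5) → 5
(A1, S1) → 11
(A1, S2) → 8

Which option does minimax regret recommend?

A4

Column bests: S1=27, S2=8, S3=24, S4=26, S5=25.
A1 regrets: 16, 0, 0, 9, 9 → max 16
A2 regrets: 35, 9, 24, 22, 0 → max 35
A3 regrets: 23, 10, 0, 0, 20 → max 23
A4 regrets: 0, 4, 3, 15, 0 → max 15
Smallest max regret = 15 → A4.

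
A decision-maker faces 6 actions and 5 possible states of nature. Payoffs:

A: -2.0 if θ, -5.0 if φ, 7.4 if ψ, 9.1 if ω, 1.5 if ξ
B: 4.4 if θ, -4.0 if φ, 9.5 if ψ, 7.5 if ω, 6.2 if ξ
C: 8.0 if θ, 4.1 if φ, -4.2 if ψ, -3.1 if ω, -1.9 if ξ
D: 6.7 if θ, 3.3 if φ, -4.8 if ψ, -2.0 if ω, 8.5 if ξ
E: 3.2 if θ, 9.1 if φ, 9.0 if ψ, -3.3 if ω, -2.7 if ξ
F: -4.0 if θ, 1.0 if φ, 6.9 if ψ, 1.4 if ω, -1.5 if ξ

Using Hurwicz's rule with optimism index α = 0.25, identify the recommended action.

A: 0.25·9.1 + 0.75·(-5.0) = -1.475
B: 0.25·9.5 + 0.75·(-4.0) = -0.625
C: 0.25·8.0 + 0.75·(-4.2) = -1.15
D: 0.25·8.5 + 0.75·(-4.8) = -1.475
E: 0.25·9.1 + 0.75·(-3.3) = -0.2
F: 0.25·6.9 + 0.75·(-4.0) = -1.275
Highest Hurwicz score = -0.2 → E.

E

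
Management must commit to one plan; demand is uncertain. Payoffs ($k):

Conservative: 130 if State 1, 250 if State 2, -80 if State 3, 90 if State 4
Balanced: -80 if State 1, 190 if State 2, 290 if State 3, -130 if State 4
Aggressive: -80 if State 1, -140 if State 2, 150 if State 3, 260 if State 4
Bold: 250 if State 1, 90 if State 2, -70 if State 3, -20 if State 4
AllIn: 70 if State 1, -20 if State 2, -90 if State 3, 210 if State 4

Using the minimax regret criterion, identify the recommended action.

Column bests: State 1=250, State 2=250, State 3=290, State 4=260.
Conservative regrets: 120, 0, 370, 170 → max 370
Balanced regrets: 330, 60, 0, 390 → max 390
Aggressive regrets: 330, 390, 140, 0 → max 390
Bold regrets: 0, 160, 360, 280 → max 360
AllIn regrets: 180, 270, 380, 50 → max 380
Smallest max regret = 360 → Bold.

Bold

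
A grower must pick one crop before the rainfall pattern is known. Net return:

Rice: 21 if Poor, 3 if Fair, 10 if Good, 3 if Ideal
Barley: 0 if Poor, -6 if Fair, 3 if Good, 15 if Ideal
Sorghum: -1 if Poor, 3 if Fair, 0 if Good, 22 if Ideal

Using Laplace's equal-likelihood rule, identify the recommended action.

Rice

Row averages: Rice=9.25, Barley=3, Sorghum=6
Highest average = 9.25 → Rice.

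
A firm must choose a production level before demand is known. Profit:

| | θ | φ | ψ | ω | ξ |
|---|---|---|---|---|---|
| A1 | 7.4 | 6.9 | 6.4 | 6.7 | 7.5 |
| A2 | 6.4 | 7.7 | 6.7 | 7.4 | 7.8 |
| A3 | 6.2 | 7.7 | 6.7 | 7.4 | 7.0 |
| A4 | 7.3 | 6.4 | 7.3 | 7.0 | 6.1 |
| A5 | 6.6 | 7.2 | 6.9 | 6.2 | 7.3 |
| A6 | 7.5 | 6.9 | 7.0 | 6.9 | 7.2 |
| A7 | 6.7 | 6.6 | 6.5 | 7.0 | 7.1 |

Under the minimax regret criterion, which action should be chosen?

Column bests: θ=7.5, φ=7.7, ψ=7.3, ω=7.4, ξ=7.8.
A1 regrets: 0.1, 0.8, 0.9, 0.7, 0.3 → max 0.9
A2 regrets: 1.1, 0.0, 0.6, 0.0, 0.0 → max 1.1
A3 regrets: 1.3, 0.0, 0.6, 0.0, 0.8 → max 1.3
A4 regrets: 0.2, 1.3, 0.0, 0.4, 1.7 → max 1.7
A5 regrets: 0.9, 0.5, 0.4, 1.2, 0.5 → max 1.2
A6 regrets: 0.0, 0.8, 0.3, 0.5, 0.6 → max 0.8
A7 regrets: 0.8, 1.1, 0.8, 0.4, 0.7 → max 1.1
Smallest max regret = 0.8 → A6.

A6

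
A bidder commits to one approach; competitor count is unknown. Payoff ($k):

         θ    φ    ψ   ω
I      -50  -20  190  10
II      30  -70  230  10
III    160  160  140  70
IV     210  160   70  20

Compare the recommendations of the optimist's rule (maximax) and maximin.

maximax → II; maximin → III (disagree)

Row maxima: I=190, II=230, III=160, IV=210
Best best-case = 230 → II.
Row minima: I=-50, II=-70, III=70, IV=20
Best worst-case = 70 → III.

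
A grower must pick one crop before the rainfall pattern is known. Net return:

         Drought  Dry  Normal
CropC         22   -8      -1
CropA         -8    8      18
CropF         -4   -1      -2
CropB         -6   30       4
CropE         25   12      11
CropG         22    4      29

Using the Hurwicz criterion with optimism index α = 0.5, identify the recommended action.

CropE

CropC: 0.5·22 + 0.5·(-8) = 7
CropA: 0.5·18 + 0.5·(-8) = 5
CropF: 0.5·(-1) + 0.5·(-4) = -2.5
CropB: 0.5·30 + 0.5·(-6) = 12
CropE: 0.5·25 + 0.5·11 = 18
CropG: 0.5·29 + 0.5·4 = 16.5
Highest Hurwicz score = 18 → CropE.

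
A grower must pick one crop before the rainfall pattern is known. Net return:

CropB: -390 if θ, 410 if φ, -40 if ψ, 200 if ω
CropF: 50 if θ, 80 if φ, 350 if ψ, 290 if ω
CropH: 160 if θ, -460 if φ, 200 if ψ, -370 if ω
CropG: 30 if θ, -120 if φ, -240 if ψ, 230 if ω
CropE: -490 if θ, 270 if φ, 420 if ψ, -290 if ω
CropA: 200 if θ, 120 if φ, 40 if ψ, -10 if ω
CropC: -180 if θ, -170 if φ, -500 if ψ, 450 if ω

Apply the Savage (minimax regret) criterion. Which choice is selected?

Column bests: θ=200, φ=410, ψ=420, ω=450.
CropB regrets: 590, 0, 460, 250 → max 590
CropF regrets: 150, 330, 70, 160 → max 330
CropH regrets: 40, 870, 220, 820 → max 870
CropG regrets: 170, 530, 660, 220 → max 660
CropE regrets: 690, 140, 0, 740 → max 740
CropA regrets: 0, 290, 380, 460 → max 460
CropC regrets: 380, 580, 920, 0 → max 920
Smallest max regret = 330 → CropF.

CropF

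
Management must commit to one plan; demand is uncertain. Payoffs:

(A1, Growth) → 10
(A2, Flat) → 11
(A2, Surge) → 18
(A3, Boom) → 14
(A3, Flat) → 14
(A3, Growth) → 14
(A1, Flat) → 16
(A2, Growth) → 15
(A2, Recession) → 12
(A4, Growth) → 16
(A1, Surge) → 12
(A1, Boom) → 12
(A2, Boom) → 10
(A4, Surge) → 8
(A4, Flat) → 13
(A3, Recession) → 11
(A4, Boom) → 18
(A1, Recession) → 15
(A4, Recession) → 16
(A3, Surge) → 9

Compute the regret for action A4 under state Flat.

3

Best payoff under Flat is 16.
Regret = 16 − 13 = 3.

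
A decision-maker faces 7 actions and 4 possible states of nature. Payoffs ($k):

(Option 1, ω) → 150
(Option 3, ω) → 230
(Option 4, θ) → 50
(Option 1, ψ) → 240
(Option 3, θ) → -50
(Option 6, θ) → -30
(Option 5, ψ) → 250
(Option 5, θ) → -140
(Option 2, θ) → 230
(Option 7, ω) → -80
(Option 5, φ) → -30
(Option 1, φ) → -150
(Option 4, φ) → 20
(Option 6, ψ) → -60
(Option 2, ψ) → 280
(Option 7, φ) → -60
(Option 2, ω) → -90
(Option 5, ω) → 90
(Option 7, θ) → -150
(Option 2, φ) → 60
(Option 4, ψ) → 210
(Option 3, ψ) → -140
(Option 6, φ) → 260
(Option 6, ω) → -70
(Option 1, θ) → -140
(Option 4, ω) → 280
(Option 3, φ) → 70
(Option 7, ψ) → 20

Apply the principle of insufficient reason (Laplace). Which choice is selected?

Option 4

Row averages: Option 1=25, Option 2=120, Option 3=27.5, Option 4=140, Option 5=42.5, Option 6=25, Option 7=-67.5
Highest average = 140 → Option 4.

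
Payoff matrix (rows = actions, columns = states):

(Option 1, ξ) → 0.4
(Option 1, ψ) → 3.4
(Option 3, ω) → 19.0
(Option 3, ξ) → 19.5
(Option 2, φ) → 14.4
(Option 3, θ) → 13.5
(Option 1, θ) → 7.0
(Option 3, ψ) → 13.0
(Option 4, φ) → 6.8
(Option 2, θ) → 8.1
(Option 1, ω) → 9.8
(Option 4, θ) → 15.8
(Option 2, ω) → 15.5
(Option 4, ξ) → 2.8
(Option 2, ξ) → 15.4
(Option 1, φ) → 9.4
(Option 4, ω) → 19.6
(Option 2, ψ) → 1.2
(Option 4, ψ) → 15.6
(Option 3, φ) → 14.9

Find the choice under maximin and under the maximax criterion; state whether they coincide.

Row minima: Option 1=0.4, Option 2=1.2, Option 3=13.0, Option 4=2.8
Best worst-case = 13.0 → Option 3.
Row maxima: Option 1=9.8, Option 2=15.5, Option 3=19.5, Option 4=19.6
Best best-case = 19.6 → Option 4.

maximin → Option 3; maximax → Option 4 (disagree)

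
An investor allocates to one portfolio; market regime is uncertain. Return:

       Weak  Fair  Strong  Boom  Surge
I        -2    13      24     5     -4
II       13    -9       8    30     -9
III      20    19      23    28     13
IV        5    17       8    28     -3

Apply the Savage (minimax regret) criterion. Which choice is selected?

Column bests: Weak=20, Fair=19, Strong=24, Boom=30, Surge=13.
I regrets: 22, 6, 0, 25, 17 → max 25
II regrets: 7, 28, 16, 0, 22 → max 28
III regrets: 0, 0, 1, 2, 0 → max 2
IV regrets: 15, 2, 16, 2, 16 → max 16
Smallest max regret = 2 → III.

III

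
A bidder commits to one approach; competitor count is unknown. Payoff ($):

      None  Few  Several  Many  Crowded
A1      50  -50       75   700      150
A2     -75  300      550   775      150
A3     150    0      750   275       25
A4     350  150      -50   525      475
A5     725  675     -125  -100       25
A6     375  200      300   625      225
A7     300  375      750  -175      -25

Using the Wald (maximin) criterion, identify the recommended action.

A6

Row minima: A1=-50, A2=-75, A3=0, A4=-50, A5=-125, A6=200, A7=-175
Best worst-case = 200 → A6.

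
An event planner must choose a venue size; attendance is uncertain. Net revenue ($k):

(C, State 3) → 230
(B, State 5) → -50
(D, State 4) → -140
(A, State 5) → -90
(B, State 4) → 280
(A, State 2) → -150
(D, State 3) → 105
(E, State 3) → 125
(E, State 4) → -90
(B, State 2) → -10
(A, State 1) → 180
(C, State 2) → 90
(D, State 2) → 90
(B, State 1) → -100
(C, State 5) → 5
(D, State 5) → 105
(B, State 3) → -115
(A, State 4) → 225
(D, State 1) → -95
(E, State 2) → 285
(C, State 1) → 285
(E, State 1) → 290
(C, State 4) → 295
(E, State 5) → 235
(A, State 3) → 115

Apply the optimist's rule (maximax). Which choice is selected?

Row maxima: A=225, B=280, C=295, D=105, E=290
Best best-case = 295 → C.

C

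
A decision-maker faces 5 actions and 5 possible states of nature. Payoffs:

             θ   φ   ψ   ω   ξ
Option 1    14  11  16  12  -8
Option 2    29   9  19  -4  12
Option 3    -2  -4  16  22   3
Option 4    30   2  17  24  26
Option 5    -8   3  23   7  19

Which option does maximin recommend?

Row minima: Option 1=-8, Option 2=-4, Option 3=-4, Option 4=2, Option 5=-8
Best worst-case = 2 → Option 4.

Option 4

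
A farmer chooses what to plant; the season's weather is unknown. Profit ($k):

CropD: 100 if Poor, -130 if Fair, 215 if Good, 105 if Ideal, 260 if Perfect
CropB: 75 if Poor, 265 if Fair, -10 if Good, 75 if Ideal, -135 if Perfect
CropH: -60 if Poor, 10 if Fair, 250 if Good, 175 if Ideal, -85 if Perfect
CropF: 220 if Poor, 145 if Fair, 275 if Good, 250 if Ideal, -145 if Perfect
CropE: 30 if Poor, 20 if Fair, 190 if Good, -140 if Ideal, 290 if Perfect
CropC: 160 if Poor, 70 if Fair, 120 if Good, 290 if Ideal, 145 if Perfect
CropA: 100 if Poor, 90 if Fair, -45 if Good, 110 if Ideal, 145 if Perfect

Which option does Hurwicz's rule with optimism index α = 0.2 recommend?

CropC

CropD: 0.2·260 + 0.8·(-130) = -52
CropB: 0.2·265 + 0.8·(-135) = -55
CropH: 0.2·250 + 0.8·(-85) = -18
CropF: 0.2·275 + 0.8·(-145) = -61
CropE: 0.2·290 + 0.8·(-140) = -54
CropC: 0.2·290 + 0.8·70 = 114
CropA: 0.2·145 + 0.8·(-45) = -7
Highest Hurwicz score = 114 → CropC.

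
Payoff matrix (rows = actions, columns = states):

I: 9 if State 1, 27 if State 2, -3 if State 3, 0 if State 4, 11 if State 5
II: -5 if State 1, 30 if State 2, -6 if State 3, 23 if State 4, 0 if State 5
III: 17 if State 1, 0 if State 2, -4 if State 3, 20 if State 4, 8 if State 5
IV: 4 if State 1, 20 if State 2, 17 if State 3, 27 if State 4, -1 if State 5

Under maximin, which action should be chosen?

Row minima: I=-3, II=-6, III=-4, IV=-1
Best worst-case = -1 → IV.

IV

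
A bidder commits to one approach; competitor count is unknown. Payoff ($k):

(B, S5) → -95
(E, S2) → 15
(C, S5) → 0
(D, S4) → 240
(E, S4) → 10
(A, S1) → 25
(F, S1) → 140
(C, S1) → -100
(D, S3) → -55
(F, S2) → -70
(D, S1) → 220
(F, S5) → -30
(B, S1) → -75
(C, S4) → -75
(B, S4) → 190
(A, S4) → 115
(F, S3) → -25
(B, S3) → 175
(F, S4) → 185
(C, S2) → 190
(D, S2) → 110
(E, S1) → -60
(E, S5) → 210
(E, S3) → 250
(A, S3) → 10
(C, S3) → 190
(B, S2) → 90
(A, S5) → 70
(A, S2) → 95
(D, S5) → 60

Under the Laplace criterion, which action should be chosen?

Row averages: A=63, B=57, C=41, D=115, E=85, F=40
Highest average = 115 → D.

D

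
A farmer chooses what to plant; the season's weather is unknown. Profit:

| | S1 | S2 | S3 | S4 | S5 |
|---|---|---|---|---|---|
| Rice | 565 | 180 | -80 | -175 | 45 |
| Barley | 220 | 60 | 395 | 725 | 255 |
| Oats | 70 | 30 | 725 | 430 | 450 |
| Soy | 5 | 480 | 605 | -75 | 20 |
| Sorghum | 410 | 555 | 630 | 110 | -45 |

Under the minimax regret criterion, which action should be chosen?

Column bests: S1=565, S2=555, S3=725, S4=725, S5=450.
Rice regrets: 0, 375, 805, 900, 405 → max 900
Barley regrets: 345, 495, 330, 0, 195 → max 495
Oats regrets: 495, 525, 0, 295, 0 → max 525
Soy regrets: 560, 75, 120, 800, 430 → max 800
Sorghum regrets: 155, 0, 95, 615, 495 → max 615
Smallest max regret = 495 → Barley.

Barley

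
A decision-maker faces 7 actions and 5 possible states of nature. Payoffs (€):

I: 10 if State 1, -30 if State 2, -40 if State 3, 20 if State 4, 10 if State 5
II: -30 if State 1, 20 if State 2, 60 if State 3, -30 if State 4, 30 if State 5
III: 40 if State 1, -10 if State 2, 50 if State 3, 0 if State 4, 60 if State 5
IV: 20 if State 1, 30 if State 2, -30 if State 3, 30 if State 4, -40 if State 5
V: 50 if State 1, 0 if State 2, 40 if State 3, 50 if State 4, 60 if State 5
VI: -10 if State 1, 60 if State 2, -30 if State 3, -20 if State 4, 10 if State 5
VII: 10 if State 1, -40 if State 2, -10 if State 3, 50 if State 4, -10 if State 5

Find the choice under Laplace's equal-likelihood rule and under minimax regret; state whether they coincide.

Row averages: I=-6, II=10, III=28, IV=2, V=40, VI=2, VII=0
Highest average = 40 → V.
Column bests: State 1=50, State 2=60, State 3=60, State 4=50, State 5=60.
I regrets: 40, 90, 100, 30, 50 → max 100
II regrets: 80, 40, 0, 80, 30 → max 80
III regrets: 10, 70, 10, 50, 0 → max 70
IV regrets: 30, 30, 90, 20, 100 → max 100
V regrets: 0, 60, 20, 0, 0 → max 60
VI regrets: 60, 0, 90, 70, 50 → max 90
VII regrets: 40, 100, 70, 0, 70 → max 100
Smallest max regret = 60 → V.

laplace → V; minimax regret → V (agree)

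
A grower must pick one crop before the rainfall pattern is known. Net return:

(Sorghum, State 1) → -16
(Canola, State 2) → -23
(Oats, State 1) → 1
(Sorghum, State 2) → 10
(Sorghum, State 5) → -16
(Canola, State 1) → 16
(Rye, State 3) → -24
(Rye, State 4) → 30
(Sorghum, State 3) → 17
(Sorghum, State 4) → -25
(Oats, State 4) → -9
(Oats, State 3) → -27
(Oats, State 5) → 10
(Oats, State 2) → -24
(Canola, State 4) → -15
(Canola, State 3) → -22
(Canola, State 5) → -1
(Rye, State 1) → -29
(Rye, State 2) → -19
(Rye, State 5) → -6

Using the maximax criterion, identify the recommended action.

Row maxima: Sorghum=17, Rye=30, Canola=16, Oats=10
Best best-case = 30 → Rye.

Rye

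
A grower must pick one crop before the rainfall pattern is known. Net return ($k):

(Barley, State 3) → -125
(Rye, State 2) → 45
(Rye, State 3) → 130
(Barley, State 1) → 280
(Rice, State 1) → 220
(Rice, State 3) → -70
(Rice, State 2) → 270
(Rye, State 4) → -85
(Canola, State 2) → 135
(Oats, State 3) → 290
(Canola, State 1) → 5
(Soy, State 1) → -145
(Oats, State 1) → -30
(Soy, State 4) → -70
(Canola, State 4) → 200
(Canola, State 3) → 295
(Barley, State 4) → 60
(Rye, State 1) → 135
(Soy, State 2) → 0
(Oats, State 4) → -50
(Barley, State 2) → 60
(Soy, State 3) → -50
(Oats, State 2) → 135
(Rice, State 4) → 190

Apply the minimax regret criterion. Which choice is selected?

Canola

Column bests: State 1=280, State 2=270, State 3=295, State 4=200.
Rye regrets: 145, 225, 165, 285 → max 285
Oats regrets: 310, 135, 5, 250 → max 310
Soy regrets: 425, 270, 345, 270 → max 425
Barley regrets: 0, 210, 420, 140 → max 420
Rice regrets: 60, 0, 365, 10 → max 365
Canola regrets: 275, 135, 0, 0 → max 275
Smallest max regret = 275 → Canola.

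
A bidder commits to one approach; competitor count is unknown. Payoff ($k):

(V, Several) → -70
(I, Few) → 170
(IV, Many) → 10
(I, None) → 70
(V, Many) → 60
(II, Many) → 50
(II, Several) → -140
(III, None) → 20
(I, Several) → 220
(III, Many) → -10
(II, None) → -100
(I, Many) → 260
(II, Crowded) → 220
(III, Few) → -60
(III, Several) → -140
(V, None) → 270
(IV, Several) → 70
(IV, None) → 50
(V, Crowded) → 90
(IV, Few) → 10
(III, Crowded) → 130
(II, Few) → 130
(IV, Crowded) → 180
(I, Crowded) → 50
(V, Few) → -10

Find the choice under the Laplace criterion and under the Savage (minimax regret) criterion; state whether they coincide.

Row averages: I=154, II=32, III=-12, IV=64, V=68
Highest average = 154 → I.
Column bests: None=270, Few=170, Several=220, Many=260, Crowded=220.
I regrets: 200, 0, 0, 0, 170 → max 200
II regrets: 370, 40, 360, 210, 0 → max 370
III regrets: 250, 230, 360, 270, 90 → max 360
IV regrets: 220, 160, 150, 250, 40 → max 250
V regrets: 0, 180, 290, 200, 130 → max 290
Smallest max regret = 200 → I.

laplace → I; minimax regret → I (agree)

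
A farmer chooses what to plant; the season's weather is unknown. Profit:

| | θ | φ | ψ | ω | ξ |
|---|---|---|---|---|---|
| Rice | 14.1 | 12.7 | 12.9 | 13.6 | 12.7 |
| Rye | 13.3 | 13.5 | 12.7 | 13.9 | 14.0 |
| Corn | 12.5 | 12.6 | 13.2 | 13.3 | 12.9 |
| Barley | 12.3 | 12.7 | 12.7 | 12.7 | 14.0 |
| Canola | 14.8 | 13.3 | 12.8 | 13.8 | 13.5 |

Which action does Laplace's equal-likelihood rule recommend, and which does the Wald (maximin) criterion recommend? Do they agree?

laplace → Canola; maximin → Canola (agree)

Row averages: Rice=13.2, Rye=13.48, Corn=12.9, Barley=12.88, Canola=13.64
Highest average = 13.64 → Canola.
Row minima: Rice=12.7, Rye=12.7, Corn=12.5, Barley=12.3, Canola=12.8
Best worst-case = 12.8 → Canola.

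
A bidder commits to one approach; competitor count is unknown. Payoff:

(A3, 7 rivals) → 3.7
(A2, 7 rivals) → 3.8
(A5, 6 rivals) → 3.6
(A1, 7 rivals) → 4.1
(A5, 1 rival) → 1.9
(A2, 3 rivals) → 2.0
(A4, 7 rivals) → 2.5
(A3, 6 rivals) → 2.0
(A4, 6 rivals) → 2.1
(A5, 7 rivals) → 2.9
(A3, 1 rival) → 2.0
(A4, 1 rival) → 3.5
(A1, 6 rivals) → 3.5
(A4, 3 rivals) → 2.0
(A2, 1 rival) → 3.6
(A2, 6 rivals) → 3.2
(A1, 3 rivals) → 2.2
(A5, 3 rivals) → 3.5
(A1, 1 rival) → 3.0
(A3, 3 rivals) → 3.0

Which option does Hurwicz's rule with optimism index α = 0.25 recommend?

A1

A1: 0.25·4.1 + 0.75·2.2 = 2.675
A2: 0.25·3.8 + 0.75·2.0 = 2.45
A3: 0.25·3.7 + 0.75·2.0 = 2.425
A4: 0.25·3.5 + 0.75·2.0 = 2.375
A5: 0.25·3.6 + 0.75·1.9 = 2.325
Highest Hurwicz score = 2.675 → A1.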